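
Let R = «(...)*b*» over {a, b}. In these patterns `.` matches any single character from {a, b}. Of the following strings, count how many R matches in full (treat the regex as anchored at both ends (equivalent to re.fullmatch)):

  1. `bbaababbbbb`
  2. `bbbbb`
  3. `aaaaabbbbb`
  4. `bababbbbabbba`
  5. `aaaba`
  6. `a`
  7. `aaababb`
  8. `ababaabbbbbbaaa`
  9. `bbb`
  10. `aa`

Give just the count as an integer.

1 → match
2 → match
3 → match
4 → no match
5 → no match
6 → no match
7 → match
8 → match
9 → match
10 → no match
Total matched: 6

6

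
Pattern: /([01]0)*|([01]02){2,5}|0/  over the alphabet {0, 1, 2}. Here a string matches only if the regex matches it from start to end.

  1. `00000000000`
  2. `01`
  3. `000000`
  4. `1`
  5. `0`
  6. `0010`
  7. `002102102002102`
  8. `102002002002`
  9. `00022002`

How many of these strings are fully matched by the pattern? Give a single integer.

5

1 → no match
2 → no match
3 → match
4 → no match
5 → match
6 → match
7 → match
8 → match
9 → no match
Total matched: 5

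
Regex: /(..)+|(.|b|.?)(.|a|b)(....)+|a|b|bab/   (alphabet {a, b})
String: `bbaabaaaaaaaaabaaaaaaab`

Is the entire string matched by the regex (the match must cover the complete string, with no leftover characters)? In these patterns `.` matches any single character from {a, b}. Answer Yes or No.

No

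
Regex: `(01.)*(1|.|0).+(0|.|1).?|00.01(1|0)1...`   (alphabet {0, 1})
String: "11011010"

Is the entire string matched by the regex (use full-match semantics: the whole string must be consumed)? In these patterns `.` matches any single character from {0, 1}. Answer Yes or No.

Yes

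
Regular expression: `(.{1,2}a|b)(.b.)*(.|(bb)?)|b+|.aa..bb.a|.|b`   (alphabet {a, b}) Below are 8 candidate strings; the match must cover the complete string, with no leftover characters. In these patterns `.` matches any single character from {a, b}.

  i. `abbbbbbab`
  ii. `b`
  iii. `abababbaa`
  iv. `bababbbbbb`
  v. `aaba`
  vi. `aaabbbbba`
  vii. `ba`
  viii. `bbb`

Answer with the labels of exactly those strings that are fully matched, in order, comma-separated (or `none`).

ii, iv, vi, vii, viii

i → no match
ii → match
iii → no match
iv → match
v → no match
vi → match
vii → match
viii → match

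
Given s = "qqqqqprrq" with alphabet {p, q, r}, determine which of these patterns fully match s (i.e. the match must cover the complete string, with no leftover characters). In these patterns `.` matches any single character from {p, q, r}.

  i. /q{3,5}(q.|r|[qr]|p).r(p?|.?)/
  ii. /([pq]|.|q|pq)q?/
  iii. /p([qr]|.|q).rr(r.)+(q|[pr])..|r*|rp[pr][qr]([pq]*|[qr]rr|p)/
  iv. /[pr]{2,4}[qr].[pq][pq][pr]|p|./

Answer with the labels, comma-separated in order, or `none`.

i

i → match
ii → no match
iii → no match
iv → no match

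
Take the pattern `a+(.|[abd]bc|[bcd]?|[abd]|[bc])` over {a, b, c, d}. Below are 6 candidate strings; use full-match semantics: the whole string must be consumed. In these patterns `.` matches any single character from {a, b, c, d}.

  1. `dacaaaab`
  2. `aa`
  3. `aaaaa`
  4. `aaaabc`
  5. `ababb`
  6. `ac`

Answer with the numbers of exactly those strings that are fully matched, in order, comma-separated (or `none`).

2, 3, 4, 6

1 → no match — must start with `a`
2 → match
3 → match
4 → match
5 → no match
6 → match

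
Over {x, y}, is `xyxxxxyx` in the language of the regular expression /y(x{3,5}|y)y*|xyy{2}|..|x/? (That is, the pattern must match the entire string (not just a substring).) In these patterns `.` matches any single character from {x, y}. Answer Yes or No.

No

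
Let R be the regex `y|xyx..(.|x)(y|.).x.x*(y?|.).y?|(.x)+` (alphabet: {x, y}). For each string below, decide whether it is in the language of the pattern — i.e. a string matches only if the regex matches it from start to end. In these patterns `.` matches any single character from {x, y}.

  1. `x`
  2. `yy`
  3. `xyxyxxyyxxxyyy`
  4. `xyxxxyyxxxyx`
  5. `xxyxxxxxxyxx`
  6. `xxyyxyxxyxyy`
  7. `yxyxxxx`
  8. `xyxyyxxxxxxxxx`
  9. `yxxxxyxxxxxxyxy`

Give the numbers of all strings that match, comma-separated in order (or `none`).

3, 4, 8

1 → no match
2 → no match
3 → match
4 → match
5 → no match
6 → no match
7 → no match
8 → match
9 → no match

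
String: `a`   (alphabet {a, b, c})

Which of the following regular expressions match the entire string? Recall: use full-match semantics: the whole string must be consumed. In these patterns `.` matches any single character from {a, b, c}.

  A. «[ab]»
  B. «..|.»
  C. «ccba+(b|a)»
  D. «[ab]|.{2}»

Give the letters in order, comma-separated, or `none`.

A → match
B → match
C → no match — must start with `ccba`
D → match

A, B, D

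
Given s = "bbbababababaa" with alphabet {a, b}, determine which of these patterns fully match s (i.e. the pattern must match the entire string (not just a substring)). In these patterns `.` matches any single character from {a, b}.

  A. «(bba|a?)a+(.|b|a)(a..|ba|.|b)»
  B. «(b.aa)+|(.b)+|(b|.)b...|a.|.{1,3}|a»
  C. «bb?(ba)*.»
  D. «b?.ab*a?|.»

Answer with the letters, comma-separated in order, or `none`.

C

A → no match
B → no match
C → match
D → no match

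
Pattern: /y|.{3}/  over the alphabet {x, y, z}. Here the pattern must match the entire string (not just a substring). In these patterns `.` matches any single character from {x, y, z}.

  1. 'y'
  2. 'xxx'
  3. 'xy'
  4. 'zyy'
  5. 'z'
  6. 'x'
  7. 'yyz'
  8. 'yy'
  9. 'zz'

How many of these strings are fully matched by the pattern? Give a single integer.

4

1. 'y' → match
2. 'xxx' → match
3. 'xy' → no match
4. 'zyy' → match
5. 'z' → no match
6. 'x' → no match
7. 'yyz' → match
8. 'yy' → no match
9. 'zz' → no match
Total matched: 4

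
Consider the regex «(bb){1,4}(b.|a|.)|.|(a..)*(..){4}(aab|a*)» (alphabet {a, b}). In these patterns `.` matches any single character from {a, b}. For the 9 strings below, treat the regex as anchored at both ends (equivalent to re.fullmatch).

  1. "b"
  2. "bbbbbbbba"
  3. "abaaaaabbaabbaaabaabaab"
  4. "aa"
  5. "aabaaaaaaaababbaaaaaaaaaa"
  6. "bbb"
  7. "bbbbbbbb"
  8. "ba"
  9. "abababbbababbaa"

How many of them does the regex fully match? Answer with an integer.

6

1 → match
2 → match
3 → match
4 → no match
5 → match
6 → match
7 → match
8 → no match
9 → no match
Total matched: 6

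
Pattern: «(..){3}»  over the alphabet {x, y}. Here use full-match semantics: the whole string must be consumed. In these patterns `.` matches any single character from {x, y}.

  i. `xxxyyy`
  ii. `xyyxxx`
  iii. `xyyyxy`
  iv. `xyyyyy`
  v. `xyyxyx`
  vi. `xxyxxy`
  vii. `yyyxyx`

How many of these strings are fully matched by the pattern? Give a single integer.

7

i → match
ii → match
iii → match
iv → match
v → match
vi → match
vii → match
Total matched: 7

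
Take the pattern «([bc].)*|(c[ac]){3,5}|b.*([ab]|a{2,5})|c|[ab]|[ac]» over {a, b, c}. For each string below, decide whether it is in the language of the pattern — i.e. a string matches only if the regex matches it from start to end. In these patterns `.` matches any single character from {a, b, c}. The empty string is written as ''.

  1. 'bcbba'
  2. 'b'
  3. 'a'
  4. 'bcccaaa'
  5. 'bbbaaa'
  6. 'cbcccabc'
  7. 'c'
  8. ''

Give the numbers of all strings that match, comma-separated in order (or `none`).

1, 2, 3, 4, 5, 6, 7, 8

1 → match
2 → match
3 → match
4 → match
5 → match
6 → match
7 → match
8 → match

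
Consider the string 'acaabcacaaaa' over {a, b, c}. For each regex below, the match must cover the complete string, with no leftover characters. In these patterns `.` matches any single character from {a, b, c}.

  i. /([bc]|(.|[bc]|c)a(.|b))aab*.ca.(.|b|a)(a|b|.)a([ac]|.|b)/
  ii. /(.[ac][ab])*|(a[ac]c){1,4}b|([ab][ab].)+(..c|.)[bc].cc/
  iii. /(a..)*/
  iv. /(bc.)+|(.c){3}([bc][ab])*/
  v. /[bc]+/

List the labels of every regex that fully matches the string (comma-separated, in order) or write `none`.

iii

i → no match
ii → no match
iii → match
iv → no match
v → no match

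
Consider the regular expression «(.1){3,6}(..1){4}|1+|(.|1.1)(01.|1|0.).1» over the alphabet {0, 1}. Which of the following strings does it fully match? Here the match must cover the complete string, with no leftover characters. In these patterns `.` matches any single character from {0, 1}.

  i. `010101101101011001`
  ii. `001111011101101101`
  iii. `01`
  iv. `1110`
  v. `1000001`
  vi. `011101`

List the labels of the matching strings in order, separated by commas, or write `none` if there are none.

i → match
ii → no match
iii → no match
iv → no match — must end with `1`
v → no match
vi → no match

i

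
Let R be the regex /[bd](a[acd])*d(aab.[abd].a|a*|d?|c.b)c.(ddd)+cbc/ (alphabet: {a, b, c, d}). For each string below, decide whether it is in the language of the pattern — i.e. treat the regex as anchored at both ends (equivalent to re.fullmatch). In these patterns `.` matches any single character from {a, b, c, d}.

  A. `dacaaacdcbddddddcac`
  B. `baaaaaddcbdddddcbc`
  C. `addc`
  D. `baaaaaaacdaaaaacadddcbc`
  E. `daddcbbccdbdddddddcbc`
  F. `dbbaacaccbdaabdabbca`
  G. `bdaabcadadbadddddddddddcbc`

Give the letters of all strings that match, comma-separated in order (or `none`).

A → no match — must end with `dddcbc`
B → no match
C. `addc` → no match — must end with `dddcbc`
D → match
E → no match
F → no match — must end with `dddcbc`
G → no match

D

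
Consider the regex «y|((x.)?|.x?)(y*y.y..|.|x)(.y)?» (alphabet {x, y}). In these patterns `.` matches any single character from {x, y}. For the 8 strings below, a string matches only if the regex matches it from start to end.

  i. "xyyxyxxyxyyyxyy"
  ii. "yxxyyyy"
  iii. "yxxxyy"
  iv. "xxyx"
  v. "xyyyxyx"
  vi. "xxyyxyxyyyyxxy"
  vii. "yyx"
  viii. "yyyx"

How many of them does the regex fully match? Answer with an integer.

i → no match
ii → no match
iii → no match
iv → no match
v → no match
vi → no match
vii → no match
viii → no match
Total matched: 0

0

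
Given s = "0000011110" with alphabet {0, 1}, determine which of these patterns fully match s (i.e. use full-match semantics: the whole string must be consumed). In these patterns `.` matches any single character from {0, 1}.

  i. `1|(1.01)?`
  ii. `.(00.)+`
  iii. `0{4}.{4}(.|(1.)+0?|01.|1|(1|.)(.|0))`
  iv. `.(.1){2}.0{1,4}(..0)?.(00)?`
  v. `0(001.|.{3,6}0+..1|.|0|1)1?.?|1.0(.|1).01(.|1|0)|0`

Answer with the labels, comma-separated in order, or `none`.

iii, v

i → no match
ii → no match
iii → match
iv → no match
v → match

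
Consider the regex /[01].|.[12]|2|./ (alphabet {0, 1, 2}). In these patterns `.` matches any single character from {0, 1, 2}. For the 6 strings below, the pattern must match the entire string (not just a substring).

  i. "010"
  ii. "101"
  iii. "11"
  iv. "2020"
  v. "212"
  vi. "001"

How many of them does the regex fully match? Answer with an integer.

1

i → no match
ii → no match
iii → match
iv → no match
v → no match
vi → no match
Total matched: 1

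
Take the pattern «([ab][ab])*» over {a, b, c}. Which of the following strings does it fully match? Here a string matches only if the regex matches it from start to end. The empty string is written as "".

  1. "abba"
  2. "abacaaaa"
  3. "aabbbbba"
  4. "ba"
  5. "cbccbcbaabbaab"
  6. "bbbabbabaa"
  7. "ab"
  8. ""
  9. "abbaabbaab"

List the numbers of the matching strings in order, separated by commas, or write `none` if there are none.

1, 3, 4, 6, 7, 8, 9

1 → match
2 → no match
3 → match
4 → match
5 → no match
6 → match
7 → match
8 → match
9 → match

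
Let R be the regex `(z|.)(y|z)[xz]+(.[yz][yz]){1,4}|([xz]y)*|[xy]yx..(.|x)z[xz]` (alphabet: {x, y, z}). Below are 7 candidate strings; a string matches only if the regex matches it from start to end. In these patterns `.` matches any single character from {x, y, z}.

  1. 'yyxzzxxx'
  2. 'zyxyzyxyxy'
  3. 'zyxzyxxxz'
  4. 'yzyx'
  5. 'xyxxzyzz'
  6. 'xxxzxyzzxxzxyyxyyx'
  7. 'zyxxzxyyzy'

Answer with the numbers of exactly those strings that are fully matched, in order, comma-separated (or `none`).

1 → no match
2 → match
3 → no match
4 → no match
5 → match
6 → no match
7 → no match

2, 5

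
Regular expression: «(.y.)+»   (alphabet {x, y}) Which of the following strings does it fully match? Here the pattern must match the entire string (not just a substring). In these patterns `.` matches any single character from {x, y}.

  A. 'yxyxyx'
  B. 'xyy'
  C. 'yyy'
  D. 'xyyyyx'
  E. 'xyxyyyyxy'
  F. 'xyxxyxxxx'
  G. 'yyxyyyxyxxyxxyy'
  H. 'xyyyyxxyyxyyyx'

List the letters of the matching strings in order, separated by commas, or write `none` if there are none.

A → no match
B → match
C → match
D → match
E → no match
F → no match
G → match
H → no match

B, C, D, G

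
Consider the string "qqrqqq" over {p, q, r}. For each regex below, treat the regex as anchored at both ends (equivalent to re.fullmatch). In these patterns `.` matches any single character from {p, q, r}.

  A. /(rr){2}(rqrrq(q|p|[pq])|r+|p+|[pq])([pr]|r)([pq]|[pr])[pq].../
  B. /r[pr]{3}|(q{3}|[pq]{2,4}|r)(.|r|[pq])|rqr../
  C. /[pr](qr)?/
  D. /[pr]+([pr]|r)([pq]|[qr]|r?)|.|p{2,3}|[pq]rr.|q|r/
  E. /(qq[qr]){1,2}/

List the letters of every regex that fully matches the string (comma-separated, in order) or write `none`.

A → no match — must start with "rr"
B → no match
C → no match
D → no match
E → match

E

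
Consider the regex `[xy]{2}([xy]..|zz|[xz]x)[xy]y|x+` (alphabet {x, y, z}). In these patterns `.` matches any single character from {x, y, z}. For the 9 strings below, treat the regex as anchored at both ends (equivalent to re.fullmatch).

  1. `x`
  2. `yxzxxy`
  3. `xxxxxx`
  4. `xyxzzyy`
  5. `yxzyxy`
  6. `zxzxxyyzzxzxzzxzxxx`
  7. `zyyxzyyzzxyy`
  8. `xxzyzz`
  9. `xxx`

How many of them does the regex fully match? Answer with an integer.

1 → match
2 → match
3 → match
4 → match
5 → no match
6 → no match
7 → no match
8 → no match
9 → match
Total matched: 5

5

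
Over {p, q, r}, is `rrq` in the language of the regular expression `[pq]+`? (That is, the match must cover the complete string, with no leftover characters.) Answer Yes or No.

No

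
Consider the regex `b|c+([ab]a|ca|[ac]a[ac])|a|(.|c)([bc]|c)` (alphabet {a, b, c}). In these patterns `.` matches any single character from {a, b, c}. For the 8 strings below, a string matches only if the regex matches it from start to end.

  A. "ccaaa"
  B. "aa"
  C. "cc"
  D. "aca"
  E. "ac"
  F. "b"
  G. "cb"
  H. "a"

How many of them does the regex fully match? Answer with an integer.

A → match
B → no match
C → match
D → no match
E → match
F → match
G → match
H → match
Total matched: 6

6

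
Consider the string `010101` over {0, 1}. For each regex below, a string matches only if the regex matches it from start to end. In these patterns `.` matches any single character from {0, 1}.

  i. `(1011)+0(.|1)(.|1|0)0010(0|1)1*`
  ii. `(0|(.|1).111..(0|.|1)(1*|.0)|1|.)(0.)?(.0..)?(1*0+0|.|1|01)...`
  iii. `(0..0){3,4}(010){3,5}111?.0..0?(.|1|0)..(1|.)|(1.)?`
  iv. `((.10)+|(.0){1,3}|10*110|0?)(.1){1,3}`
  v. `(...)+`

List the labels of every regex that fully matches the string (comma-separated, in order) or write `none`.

i → no match — must start with `1011`
ii → no match
iii → no match
iv → match
v → match

iv, v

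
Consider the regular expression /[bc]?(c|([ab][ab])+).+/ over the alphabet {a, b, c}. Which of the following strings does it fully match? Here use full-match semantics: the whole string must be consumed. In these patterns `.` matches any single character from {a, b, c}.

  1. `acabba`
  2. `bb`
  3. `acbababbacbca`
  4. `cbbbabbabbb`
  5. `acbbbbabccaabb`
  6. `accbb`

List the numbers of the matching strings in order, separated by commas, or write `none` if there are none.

1. `acabba` → no match
2. `bb` → no match
3 → no match
4. `cbbbabbabbb` → match
5 → no match
6. `accbb` → no match

4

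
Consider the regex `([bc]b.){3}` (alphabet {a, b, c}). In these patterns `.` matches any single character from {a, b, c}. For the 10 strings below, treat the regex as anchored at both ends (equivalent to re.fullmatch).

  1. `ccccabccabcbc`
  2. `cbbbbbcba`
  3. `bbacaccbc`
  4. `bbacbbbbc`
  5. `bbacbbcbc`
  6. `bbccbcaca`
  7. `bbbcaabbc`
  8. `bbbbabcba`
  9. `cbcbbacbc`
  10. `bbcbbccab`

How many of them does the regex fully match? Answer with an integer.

4

1 → no match
2 → match
3 → no match
4 → match
5 → match
6 → no match
7 → no match
8 → no match
9 → match
10 → no match
Total matched: 4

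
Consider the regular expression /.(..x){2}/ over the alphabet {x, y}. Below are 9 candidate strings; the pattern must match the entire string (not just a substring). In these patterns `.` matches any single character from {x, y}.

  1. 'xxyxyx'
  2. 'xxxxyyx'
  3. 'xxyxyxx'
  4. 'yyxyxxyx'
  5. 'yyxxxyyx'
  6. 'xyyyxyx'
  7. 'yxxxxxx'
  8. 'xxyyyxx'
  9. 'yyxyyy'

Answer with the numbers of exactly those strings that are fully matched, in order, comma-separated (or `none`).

2, 3, 7

1 → no match
2 → match
3 → match
4 → no match
5 → no match
6 → no match
7 → match
8 → no match
9 → no match — must end with 'x'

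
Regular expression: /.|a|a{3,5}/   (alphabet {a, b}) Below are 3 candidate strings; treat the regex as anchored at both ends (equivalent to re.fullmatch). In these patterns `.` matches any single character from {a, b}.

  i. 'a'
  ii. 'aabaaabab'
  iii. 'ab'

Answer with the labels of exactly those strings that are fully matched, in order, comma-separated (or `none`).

i. 'a' → match
ii. 'aabaaabab' → no match
iii. 'ab' → no match

i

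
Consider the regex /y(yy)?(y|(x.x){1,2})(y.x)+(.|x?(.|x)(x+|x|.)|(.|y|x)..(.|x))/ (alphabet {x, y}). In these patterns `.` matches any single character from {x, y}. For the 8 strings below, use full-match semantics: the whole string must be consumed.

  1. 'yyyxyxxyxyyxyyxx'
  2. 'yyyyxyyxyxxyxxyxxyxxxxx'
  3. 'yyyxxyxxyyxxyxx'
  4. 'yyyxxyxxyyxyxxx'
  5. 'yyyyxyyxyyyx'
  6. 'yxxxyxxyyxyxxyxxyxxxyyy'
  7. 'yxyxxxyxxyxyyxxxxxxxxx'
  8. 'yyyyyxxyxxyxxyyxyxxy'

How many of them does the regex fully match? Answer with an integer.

7

1 → match
2 → match
3 → match
4 → match
5 → match
6 → match
7 → no match
8 → match
Total matched: 7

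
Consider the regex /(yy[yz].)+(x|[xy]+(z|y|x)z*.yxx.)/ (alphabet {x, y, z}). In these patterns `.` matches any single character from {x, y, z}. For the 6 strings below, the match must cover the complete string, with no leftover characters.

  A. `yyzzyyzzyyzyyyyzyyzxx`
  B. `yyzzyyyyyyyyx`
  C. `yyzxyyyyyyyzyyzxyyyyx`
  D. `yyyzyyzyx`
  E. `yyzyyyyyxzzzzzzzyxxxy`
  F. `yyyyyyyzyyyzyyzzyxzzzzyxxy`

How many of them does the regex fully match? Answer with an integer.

A → match
B → match
C → match
D → match
E → no match
F → match
Total matched: 5

5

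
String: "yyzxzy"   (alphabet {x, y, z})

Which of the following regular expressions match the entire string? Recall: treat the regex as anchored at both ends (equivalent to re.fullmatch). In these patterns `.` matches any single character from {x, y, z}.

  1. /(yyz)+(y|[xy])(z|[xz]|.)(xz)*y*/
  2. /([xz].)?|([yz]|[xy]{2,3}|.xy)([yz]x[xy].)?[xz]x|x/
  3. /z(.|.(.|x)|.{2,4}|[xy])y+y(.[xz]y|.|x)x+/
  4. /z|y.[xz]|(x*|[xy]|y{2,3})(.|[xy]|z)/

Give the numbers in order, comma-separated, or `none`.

1

1 → match
2 → no match
3 → no match — must start with "z"
4 → no match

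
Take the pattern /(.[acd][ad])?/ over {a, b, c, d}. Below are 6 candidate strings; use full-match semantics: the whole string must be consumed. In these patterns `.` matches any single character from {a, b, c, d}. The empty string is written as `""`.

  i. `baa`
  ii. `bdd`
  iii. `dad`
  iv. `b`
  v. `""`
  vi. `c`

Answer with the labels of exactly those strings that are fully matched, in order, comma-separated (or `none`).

i → match
ii → match
iii → match
iv → no match
v → match
vi → no match

i, ii, iii, v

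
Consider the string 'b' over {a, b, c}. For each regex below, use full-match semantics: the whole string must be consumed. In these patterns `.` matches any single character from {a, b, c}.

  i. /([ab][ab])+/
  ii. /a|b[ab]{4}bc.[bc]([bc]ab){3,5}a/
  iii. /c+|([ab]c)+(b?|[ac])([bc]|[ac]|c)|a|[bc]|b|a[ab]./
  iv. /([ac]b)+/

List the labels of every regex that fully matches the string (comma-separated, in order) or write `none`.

iii

i → no match
ii → no match
iii → match
iv → no match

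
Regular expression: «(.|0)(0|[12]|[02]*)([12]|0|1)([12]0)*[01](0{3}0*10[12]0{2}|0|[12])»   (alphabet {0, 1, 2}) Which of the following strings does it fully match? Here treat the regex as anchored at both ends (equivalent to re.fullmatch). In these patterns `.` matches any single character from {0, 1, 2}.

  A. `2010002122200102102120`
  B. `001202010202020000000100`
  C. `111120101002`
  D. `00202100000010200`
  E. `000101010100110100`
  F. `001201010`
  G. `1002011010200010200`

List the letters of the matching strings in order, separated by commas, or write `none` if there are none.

A → no match
B → no match
C → no match
D → match
E → no match
F → match
G → no match

D, F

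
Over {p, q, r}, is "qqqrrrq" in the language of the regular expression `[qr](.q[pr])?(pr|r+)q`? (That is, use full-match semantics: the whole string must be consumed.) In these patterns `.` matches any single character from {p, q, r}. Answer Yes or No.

Yes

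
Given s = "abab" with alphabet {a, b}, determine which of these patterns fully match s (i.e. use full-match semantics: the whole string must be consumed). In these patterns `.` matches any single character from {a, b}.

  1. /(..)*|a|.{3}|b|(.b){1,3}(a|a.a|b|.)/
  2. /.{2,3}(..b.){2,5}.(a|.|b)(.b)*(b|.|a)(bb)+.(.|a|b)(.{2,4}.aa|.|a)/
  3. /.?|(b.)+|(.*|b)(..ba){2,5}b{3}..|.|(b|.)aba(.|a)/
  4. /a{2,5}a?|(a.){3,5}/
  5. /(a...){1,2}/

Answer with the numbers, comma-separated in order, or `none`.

1 → match
2 → no match
3 → no match
4 → no match
5 → match

1, 5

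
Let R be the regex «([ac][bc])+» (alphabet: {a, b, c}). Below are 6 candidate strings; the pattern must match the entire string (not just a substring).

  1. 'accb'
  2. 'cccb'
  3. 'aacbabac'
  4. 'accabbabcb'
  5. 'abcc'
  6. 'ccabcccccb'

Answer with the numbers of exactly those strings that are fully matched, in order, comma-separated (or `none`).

1, 2, 5, 6

1. 'accb' → match
2. 'cccb' → match
3. 'aacbabac' → no match
4. 'accabbabcb' → no match
5. 'abcc' → match
6. 'ccabcccccb' → match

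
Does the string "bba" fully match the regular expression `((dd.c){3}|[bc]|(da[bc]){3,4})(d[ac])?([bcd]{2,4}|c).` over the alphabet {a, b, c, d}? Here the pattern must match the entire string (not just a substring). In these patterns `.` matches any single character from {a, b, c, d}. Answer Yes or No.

No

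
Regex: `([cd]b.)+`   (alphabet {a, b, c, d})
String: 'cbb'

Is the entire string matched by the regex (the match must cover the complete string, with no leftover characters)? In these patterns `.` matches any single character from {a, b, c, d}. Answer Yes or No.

Yes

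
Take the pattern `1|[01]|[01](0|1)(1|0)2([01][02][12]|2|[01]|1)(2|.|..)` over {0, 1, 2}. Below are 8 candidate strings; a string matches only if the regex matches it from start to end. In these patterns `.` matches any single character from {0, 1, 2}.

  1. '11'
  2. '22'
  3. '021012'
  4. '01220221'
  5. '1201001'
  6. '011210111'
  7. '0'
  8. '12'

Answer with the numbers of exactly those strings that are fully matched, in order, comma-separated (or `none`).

6, 7

1 → no match
2 → no match
3 → no match
4 → no match
5 → no match
6 → match
7 → match
8 → no match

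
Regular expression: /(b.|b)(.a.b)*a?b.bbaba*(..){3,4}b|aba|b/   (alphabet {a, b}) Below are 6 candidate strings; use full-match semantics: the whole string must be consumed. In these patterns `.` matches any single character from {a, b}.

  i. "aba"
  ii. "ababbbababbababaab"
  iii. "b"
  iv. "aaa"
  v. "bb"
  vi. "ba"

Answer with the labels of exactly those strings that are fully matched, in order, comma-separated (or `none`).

i, iii

i → match
ii → no match
iii → match
iv → no match
v → no match
vi → no match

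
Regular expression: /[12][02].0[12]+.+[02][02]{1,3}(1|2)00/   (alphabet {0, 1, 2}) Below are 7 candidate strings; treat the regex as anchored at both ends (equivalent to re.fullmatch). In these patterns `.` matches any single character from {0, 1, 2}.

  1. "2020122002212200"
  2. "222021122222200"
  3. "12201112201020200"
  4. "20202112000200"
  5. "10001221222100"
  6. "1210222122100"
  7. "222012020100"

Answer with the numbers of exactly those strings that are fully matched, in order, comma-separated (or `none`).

2, 3, 4, 5, 6, 7

1 → no match
2 → match
3 → match
4 → match
5 → match
6 → match
7 → match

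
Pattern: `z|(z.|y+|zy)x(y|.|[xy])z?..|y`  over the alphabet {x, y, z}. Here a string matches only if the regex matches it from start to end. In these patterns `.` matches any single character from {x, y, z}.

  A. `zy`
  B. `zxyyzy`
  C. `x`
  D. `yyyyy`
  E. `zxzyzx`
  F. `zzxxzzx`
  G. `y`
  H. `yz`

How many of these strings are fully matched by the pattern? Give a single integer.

A → no match
B → no match
C → no match
D → no match
E → no match
F → match
G → match
H → no match
Total matched: 2

2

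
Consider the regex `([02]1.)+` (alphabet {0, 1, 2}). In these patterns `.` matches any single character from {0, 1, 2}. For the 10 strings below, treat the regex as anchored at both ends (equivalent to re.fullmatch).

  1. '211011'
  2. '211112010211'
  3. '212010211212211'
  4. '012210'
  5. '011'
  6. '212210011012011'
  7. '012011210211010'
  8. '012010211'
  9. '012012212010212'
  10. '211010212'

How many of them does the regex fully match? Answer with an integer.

1 → match
2 → no match
3 → match
4 → match
5 → match
6 → match
7 → match
8 → match
9 → match
10 → match
Total matched: 9

9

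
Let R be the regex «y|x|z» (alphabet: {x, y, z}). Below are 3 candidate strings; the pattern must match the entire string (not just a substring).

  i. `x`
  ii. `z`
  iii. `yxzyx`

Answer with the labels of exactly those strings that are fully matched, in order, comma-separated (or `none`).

i, ii

i → match
ii → match
iii → no match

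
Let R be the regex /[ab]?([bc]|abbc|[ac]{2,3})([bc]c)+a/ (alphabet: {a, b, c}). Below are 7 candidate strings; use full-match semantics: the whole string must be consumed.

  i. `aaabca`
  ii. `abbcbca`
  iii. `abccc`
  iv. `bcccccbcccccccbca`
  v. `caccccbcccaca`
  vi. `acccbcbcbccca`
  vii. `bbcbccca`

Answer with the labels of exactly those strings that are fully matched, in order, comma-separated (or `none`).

i, ii, iv, vi, vii

i → match
ii → match
iii → no match — must end with `ca`
iv → match
v → no match
vi → match
vii → match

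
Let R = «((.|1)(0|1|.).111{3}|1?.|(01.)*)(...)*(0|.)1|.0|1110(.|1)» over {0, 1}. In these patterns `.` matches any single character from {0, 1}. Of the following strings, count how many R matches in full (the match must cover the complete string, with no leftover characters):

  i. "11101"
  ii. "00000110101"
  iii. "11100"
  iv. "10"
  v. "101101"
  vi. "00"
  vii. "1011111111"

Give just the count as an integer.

i → match
ii → match
iii → match
iv → match
v → match
vi → match
vii → match
Total matched: 7

7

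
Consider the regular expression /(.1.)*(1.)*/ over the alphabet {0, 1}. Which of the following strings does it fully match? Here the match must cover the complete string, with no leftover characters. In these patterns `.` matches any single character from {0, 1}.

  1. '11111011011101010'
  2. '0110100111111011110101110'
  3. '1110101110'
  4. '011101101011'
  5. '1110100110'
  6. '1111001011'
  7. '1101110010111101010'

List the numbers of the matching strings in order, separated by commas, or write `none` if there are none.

1, 3

1 → match
2 → no match
3 → match
4 → no match
5 → no match
6 → no match
7 → no match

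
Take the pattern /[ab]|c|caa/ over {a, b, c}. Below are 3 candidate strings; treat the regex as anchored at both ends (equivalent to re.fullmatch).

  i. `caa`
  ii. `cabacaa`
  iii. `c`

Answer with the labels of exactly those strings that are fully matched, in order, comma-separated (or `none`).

i, iii

i → match
ii → no match
iii → match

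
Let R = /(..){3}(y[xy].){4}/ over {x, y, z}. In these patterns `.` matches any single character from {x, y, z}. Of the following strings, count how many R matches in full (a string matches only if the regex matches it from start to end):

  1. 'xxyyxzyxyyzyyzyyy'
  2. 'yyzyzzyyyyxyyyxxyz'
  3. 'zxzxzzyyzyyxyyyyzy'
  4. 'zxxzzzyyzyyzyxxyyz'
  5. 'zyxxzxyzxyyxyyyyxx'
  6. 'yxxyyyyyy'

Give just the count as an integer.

1

1 → no match
2 → no match
3 → no match
4 → match
5 → no match
6 → no match
Total matched: 1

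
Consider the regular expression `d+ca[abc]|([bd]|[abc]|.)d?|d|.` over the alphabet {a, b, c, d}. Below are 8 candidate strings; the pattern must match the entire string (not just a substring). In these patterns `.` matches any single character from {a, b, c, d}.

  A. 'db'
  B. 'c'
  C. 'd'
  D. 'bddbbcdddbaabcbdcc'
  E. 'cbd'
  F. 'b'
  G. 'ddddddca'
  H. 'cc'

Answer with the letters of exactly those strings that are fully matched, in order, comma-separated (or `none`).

B, C, F

A. 'db' → no match
B. 'c' → match
C. 'd' → match
D → no match
E. 'cbd' → no match
F. 'b' → match
G. 'ddddddca' → no match
H. 'cc' → no match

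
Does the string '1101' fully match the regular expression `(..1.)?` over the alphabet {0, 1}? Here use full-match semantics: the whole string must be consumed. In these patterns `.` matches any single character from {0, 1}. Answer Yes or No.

No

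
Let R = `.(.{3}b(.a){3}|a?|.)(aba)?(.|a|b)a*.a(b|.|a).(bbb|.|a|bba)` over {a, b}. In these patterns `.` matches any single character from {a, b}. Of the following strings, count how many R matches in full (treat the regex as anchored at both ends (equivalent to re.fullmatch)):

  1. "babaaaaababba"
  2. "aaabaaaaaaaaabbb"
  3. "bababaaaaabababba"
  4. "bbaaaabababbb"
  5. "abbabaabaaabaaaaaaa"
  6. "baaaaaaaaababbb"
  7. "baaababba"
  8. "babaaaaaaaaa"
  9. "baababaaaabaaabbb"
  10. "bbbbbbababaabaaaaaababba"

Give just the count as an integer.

10

1 → match
2 → match
3 → match
4 → match
5 → match
6 → match
7 → match
8 → match
9 → match
10 → match
Total matched: 10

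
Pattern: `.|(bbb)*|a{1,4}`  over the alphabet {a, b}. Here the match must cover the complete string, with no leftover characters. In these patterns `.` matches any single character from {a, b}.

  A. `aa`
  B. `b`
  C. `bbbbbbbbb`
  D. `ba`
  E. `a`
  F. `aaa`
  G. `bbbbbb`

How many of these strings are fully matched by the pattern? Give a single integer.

6

A → match
B → match
C → match
D → no match
E → match
F → match
G → match
Total matched: 6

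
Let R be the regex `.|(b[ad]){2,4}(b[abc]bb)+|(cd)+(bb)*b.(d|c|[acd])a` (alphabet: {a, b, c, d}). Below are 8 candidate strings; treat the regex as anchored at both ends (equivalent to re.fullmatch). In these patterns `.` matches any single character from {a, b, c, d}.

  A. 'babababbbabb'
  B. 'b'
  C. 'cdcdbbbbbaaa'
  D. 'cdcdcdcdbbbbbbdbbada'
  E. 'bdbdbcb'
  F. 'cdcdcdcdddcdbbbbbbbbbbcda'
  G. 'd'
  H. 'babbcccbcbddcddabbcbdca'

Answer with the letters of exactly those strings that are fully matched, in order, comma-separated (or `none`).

A → match
B → match
C → match
D → no match
E → no match
F → no match
G → match
H → no match

A, B, C, G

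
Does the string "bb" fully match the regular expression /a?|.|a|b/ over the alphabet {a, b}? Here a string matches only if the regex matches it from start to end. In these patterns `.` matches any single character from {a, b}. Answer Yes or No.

No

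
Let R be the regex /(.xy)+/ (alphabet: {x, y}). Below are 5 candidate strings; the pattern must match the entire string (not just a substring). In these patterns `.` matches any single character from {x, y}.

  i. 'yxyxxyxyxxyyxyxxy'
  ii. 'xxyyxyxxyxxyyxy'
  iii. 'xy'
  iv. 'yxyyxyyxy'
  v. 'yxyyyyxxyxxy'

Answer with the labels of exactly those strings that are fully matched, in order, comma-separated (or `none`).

ii, iv

i → no match
ii → match
iii → no match
iv → match
v → no match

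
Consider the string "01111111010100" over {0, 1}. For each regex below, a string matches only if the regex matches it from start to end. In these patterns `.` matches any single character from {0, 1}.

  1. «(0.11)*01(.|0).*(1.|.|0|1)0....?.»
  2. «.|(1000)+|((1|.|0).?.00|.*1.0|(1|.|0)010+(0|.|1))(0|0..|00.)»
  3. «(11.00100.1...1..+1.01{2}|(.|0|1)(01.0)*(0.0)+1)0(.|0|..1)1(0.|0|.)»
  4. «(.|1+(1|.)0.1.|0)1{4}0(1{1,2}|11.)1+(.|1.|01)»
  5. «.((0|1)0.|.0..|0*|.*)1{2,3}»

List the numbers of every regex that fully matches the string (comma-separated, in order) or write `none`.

1 → match
2 → no match
3 → no match
4 → no match
5 → no match — must end with "1"

1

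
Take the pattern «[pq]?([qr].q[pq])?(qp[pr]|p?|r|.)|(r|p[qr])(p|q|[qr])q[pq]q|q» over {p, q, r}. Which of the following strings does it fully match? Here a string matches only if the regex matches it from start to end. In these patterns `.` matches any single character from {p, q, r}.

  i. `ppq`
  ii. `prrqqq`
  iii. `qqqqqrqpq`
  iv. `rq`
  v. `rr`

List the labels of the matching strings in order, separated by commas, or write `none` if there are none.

i → no match
ii → match
iii → no match
iv → no match
v → no match

ii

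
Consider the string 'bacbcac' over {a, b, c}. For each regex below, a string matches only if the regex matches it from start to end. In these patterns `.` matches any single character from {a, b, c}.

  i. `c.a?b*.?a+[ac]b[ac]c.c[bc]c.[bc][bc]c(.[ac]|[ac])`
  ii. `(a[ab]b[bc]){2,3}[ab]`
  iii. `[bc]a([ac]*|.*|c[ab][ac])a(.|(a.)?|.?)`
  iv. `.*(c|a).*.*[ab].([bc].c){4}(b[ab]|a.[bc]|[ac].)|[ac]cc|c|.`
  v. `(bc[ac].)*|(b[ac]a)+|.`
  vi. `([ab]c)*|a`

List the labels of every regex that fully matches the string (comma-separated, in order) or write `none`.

i → no match — must start with 'c'
ii → no match — must start with 'a'
iii → match
iv → no match
v → no match
vi → no match

iii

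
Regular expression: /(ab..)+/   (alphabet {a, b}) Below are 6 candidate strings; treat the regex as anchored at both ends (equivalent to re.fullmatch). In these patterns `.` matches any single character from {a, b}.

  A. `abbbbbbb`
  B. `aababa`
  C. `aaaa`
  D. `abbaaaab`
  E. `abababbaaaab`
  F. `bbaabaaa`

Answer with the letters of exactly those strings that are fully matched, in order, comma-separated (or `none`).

none

A → no match
B → no match — must start with `ab`
C → no match — must start with `ab`
D → no match
E → no match
F → no match — must start with `ab`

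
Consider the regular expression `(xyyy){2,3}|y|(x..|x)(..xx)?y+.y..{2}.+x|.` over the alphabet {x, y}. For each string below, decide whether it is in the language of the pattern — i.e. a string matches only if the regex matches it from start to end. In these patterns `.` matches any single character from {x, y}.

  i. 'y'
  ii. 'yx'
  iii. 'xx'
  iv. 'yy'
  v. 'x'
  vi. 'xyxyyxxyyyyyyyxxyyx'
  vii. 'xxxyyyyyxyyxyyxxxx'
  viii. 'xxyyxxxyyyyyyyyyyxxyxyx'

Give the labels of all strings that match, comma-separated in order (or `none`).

i. 'y' → match
ii. 'yx' → no match
iii. 'xx' → no match
iv. 'yy' → no match
v. 'x' → match
vi → match
vii → match
viii → match

i, v, vi, vii, viii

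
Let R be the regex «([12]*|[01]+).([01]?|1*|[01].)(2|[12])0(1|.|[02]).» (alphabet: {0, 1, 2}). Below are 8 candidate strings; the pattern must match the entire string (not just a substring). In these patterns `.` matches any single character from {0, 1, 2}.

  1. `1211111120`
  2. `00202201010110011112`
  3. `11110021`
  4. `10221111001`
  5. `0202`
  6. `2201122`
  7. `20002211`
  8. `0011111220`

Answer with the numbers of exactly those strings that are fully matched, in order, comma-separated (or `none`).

none

1. `1211111120` → no match
2 → no match
3. `11110021` → no match
4. `10221111001` → no match
5. `0202` → no match
6. `2201122` → no match
7. `20002211` → no match
8. `0011111220` → no match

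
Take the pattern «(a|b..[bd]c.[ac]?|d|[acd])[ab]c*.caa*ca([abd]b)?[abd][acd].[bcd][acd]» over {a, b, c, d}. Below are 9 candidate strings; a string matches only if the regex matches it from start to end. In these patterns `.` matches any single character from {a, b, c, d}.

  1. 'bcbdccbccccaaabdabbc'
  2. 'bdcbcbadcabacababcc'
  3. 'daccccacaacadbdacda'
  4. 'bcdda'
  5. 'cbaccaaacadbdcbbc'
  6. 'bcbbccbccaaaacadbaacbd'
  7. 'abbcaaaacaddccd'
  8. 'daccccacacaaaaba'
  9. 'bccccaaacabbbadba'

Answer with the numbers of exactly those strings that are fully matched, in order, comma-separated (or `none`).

3, 6, 7, 8

1 → no match
2 → no match
3 → match
4 → no match
5 → no match
6 → match
7 → match
8 → match
9 → no match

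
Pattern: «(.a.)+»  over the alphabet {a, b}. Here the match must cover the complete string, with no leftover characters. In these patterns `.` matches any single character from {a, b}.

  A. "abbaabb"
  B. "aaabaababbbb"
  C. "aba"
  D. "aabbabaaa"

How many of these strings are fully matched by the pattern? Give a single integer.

1

A → no match
B → no match
C → no match
D → match
Total matched: 1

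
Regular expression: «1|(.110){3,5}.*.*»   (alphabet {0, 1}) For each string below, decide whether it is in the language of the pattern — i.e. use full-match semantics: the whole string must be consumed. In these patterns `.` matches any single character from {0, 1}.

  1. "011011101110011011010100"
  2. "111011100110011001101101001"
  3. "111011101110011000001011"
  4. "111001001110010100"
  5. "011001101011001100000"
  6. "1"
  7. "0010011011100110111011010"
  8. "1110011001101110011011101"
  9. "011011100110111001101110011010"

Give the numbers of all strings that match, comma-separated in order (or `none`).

1, 2, 3, 6, 8, 9

1 → match
2 → match
3 → match
4 → no match
5 → no match
6 → match
7 → no match
8 → match
9 → match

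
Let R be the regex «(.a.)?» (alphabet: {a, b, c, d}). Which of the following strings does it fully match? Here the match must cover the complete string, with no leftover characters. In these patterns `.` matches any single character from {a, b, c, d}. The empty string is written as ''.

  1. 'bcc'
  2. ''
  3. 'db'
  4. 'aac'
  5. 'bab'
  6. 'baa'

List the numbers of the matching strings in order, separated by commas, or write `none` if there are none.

1 → no match
2 → match
3 → no match
4 → match
5 → match
6 → match

2, 4, 5, 6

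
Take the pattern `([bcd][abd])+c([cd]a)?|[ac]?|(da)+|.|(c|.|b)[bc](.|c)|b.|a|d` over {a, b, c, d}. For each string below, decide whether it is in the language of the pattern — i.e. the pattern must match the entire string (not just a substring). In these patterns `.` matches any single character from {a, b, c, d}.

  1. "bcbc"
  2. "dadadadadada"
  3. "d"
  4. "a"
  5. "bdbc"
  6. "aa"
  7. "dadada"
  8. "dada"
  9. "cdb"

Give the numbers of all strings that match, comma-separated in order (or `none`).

2, 3, 4, 7, 8

1. "bcbc" → no match
2. "dadadadadada" → match
3. "d" → match
4. "a" → match
5. "bdbc" → no match
6. "aa" → no match
7. "dadada" → match
8. "dada" → match
9. "cdb" → no match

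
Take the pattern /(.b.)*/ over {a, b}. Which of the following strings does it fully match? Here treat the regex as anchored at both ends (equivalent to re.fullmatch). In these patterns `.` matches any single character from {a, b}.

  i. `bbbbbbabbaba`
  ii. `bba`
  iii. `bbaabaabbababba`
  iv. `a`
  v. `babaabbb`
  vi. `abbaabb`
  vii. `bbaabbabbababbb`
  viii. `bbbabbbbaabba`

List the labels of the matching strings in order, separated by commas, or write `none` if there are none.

i → match
ii → match
iii → match
iv → no match
v → no match
vi → no match
vii → match
viii → no match

i, ii, iii, vii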